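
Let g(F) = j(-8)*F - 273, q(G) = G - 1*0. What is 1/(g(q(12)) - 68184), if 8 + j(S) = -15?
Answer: -1/68733 ≈ -1.4549e-5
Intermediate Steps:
j(S) = -23 (j(S) = -8 - 15 = -23)
q(G) = G (q(G) = G + 0 = G)
g(F) = -273 - 23*F (g(F) = -23*F - 273 = -273 - 23*F)
1/(g(q(12)) - 68184) = 1/((-273 - 23*12) - 68184) = 1/((-273 - 276) - 68184) = 1/(-549 - 68184) = 1/(-68733) = -1/68733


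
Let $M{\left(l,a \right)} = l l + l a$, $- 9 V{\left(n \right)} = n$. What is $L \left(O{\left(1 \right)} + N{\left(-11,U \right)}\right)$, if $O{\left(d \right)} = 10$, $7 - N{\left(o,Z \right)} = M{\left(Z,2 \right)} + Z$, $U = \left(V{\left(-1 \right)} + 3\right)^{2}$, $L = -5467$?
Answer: $\frac{3792080677}{6561} \approx 5.7797 \cdot 10^{5}$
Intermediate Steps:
$V{\left(n \right)} = - \frac{n}{9}$
$M{\left(l,a \right)} = l^{2} + a l$
$U = \frac{784}{81}$ ($U = \left(\left(- \frac{1}{9}\right) \left(-1\right) + 3\right)^{2} = \left(\frac{1}{9} + 3\right)^{2} = \left(\frac{28}{9}\right)^{2} = \frac{784}{81} \approx 9.679$)
$N{\left(o,Z \right)} = 7 - Z - Z \left(2 + Z\right)$ ($N{\left(o,Z \right)} = 7 - \left(Z \left(2 + Z\right) + Z\right) = 7 - \left(Z + Z \left(2 + Z\right)\right) = 7 - Z - Z \left(2 + Z\right)$)
$L \left(O{\left(1 \right)} + N{\left(-11,U \right)}\right) = - 5467 \left(10 - \left(\frac{217}{81} + \frac{784 \left(2 + \frac{784}{81}\right)}{81}\right)\right) = - 5467 \left(10 - \left(\frac{217}{81} + \frac{741664}{6561}\right)\right) = - 5467 \left(10 - \frac{759241}{6561}\right) = \left(-5467\right) \left(- \frac{693631}{6561}\right) = \frac{3792080677}{6561}$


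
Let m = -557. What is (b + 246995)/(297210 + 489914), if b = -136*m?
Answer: 322747/787124 ≈ 0.41003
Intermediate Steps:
b = 75752 (b = -136*(-557) = 75752)
(b + 246995)/(297210 + 489914) = (75752 + 246995)/(297210 + 489914) = 322747/787124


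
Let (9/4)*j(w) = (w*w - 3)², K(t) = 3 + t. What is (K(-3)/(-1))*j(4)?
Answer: 0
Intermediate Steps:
j(w) = 4*(-3 + w²)²/9 (j(w) = 4*(w*w - 3)²/9 = 4*(w² - 3)²/9 = 4*(-3 + w²)²/9)
(K(-3)/(-1))*j(4) = ((3 - 3)/(-1))*(4*(-3 + 4²)²/9) = (0*(-1))*(4*(-3 + 16)²/9) = 0*((4/9)*13²) = 0*((4/9)*169) = 0*(676/9) = 0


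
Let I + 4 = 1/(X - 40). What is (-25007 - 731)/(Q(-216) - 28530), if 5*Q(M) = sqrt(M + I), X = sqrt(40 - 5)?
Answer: 128690*sqrt(40 - sqrt(35))/(142650*sqrt(40 - sqrt(35)) - I*sqrt(8801 - 220*sqrt(35))) ≈ 0.90214 + 9.3808e-5*I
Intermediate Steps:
X = sqrt(35) ≈ 5.9161
I = -4 + 1/(-40 + sqrt(35)) (I = -4 + 1/(sqrt(35) - 40) = -4 + 1/(-40 + sqrt(35)) ≈ -4.0293)
Q(M) = sqrt(-1260/313 + M - sqrt(35)/1565)/5 (Q(M) = sqrt(M + (-1260/313 - sqrt(35)/1565))/5 = sqrt(-1260/313 + M - sqrt(35)/1565)/5)
(-25007 - 731)/(Q(-216) - 28530) = (-25007 - 731)/(sqrt(-161 + 4*sqrt(35) - 216*(40 - sqrt(35)))/(5*sqrt(40 - sqrt(35))) - 28530) = -25738/(sqrt(-161 + 4*sqrt(35) + (-8640 + 216*sqrt(35)))/(5*sqrt(40 - sqrt(35))) - 28530) = -25738/(sqrt(-8801 + 220*sqrt(35))/(5*sqrt(40 - sqrt(35))) - 28530) = -25738/(-28530 + sqrt(-8801 + 220*sqrt(35))/(5*sqrt(40 - sqrt(35))))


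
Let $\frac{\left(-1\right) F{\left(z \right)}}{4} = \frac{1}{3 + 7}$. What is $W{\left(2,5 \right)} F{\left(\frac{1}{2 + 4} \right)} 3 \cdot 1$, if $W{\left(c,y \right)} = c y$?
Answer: $-12$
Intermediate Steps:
$F{\left(z \right)} = - \frac{2}{5}$ ($F{\left(z \right)} = - \frac{4}{3 + 7} = - \frac{4}{10} = \left(-4\right) \frac{1}{10} = - \frac{2}{5}$)
$W{\left(2,5 \right)} F{\left(\frac{1}{2 + 4} \right)} 3 \cdot 1 = 2 \cdot 5 \left(- \frac{2}{5}\right) 3 \cdot 1 = 10 \left(- \frac{2}{5}\right) 3 = \left(-4\right) 3 = -12$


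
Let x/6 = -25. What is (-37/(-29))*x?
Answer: -5550/29 ≈ -191.38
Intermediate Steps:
x = -150 (x = 6*(-25) = -150)
(-37/(-29))*x = (-37/(-29))*(-150) = -1/29*(-37)*(-150) = (37/29)*(-150) = -5550/29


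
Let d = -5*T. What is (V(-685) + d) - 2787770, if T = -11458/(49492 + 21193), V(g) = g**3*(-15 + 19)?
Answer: -18215019373532/14137 ≈ -1.2885e+9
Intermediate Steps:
V(g) = 4*g**3 (V(g) = g**3*4 = 4*g**3)
T = -11458/70685 ≈ -0.16210
d = 11458/14137 (d = -5*(-11458/70685) = 11458/14137 ≈ 0.81050)
(V(-685) + d) - 2787770 = (4*(-685)**3 + 11458/14137) - 2787770 = (4*(-321419125) + 11458/14137) - 2787770 = (-1285676500 + 11458/14137) - 2787770 = -18175608669042/14137 - 2787770 = -18215019373532/14137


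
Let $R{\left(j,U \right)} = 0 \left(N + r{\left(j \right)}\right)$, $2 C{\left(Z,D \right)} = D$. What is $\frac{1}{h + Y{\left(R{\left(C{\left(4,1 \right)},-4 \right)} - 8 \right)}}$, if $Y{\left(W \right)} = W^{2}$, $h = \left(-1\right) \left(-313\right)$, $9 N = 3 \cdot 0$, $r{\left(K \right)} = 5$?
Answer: $\frac{1}{377} \approx 0.0026525$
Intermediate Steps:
$N = 0$ ($N = \frac{3 \cdot 0}{9} = \frac{1}{9} \cdot 0 = 0$)
$C{\left(Z,D \right)} = \frac{D}{2}$
$R{\left(j,U \right)} = 0$ ($R{\left(j,U \right)} = 0 \left(0 + 5\right) = 0 \cdot 5 = 0$)
$h = 313$
$\frac{1}{h + Y{\left(R{\left(C{\left(4,1 \right)},-4 \right)} - 8 \right)}} = \frac{1}{313 + \left(0 - 8\right)^{2}} = \frac{1}{313 + \left(-8\right)^{2}} = \frac{1}{313 + 64} = \frac{1}{377}$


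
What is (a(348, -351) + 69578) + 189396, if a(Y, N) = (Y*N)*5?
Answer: -351766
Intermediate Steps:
a(Y, N) = 5*N*Y (a(Y, N) = (N*Y)*5 = 5*N*Y)
(a(348, -351) + 69578) + 189396 = (5*(-351)*348 + 69578) + 189396 = (-610740 + 69578) + 189396 = -541162 + 189396 = -351766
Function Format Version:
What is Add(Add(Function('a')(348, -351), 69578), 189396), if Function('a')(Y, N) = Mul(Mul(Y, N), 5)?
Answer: -351766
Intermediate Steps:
Function('a')(Y, N) = Mul(5, N, Y) (Function('a')(Y, N) = Mul(Mul(N, Y), 5) = Mul(5, N, Y))
Add(Add(Function('a')(348, -351), 69578), 189396) = Add(Add(Mul(5, -351, 348), 69578), 189396) = Add(Add(-610740, 69578), 189396) = Add(-541162, 189396) = -351766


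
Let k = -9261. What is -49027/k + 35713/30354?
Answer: 606301217/93702798 ≈ 6.4705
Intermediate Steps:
-49027/k + 35713/30354 = -49027/(-9261) + 35713/30354 = -49027*(-1/9261) + 35713*(1/30354) = 49027/9261 + 35713/30354 = 606301217/93702798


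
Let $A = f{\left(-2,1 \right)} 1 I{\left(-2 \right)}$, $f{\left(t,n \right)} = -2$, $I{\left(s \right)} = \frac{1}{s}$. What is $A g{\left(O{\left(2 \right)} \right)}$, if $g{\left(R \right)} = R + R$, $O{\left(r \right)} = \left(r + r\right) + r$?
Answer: $12$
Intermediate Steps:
$O{\left(r \right)} = 3 r$ ($O{\left(r \right)} = 2 r + r = 3 r$)
$g{\left(R \right)} = 2 R$
$A = 1$ ($A = \frac{\left(-2\right) 1}{-2} = \left(-2\right) \left(- \frac{1}{2}\right) = 1$)
$A g{\left(O{\left(2 \right)} \right)} = 1 \cdot 2 \cdot 3 \cdot 2 = 1 \cdot 2 \cdot 6 = 1 \cdot 12 = 12$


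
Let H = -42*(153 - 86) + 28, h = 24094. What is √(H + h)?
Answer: 2*√5327 ≈ 145.97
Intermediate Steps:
H = -2786 (H = -42*67 + 28 = -2814 + 28 = -2786)
√(H + h) = √(-2786 + 24094) = √21308 = 2*√5327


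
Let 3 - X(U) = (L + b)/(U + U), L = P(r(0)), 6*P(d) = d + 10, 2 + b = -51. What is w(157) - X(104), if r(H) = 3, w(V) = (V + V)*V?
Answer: 61519855/1248 ≈ 49295.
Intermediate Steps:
b = -53 (b = -2 - 51 = -53)
w(V) = 2*V**2 (w(V) = (2*V)*V = 2*V**2)
P(d) = 5/3 + d/6 (P(d) = (d + 10)/6 = (10 + d)/6 = 5/3 + d/6)
L = 13/6 (L = 5/3 + (1/6)*3 = 5/3 + 1/2 = 13/6 ≈ 2.1667)
X(U) = 3 + 305/(12*U) (X(U) = 3 - (13/6 - 53)/(U + U) = 3 - (-305)/(6*(2*U)) = 3 - (-305)*1/(2*U)/6 = 3 - (-305)/(12*U) = 3 + 305/(12*U))
w(157) - X(104) = 2*157**2 - (3 + (305/12)/104) = 2*24649 - (3 + (305/12)*(1/104)) = 49298 - (3 + 305/1248) = 49298 - 1*4049/1248 = 49298 - 4049/1248 = 61519855/1248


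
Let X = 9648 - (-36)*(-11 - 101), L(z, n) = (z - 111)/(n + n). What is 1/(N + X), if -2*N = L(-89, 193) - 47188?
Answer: 193/5637580 ≈ 3.4235e-5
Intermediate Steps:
L(z, n) = (-111 + z)/(2*n) (L(z, n) = (-111 + z)/((2*n)) = (-111 + z)*(1/(2*n)) = (-111 + z)/(2*n))
N = 4553692/193 (N = -((½)*(-111 - 89)/193 - 47188)/2 = -((½)*(1/193)*(-200) - 47188)/2 = -(-100/193 - 47188)/2 = -½*(-9107384/193) = 4553692/193 ≈ 23594.)
X = 5616 (X = 9648 - (-36)*(-112) = 9648 - 1*4032 = 9648 - 4032 = 5616)
1/(N + X) = 1/(4553692/193 + 5616) = 1/(5637580/193) = 193/5637580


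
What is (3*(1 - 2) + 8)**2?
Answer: 25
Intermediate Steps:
(3*(1 - 2) + 8)**2 = (3*(-1) + 8)**2 = (-3 + 8)**2 = 5**2 = 25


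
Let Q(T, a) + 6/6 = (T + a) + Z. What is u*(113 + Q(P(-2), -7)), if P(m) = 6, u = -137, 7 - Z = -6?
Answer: -16988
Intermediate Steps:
Z = 13 (Z = 7 - 1*(-6) = 7 + 6 = 13)
Q(T, a) = 12 + T + a (Q(T, a) = -1 + ((T + a) + 13) = -1 + (13 + T + a) = 12 + T + a)
u*(113 + Q(P(-2), -7)) = -137*(113 + (12 + 6 - 7)) = -137*(113 + 11) = -137*124 = -16988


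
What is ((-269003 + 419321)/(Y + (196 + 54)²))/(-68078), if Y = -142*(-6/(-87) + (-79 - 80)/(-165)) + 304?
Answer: -119878605/3401806805734 ≈ -3.5240e-5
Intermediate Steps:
Y = 251006/1595 (Y = -142*(-6*(-1/87) - 159*(-1/165)) + 304 = -142*(2/29 + 53/55) + 304 = -142*1647/1595 + 304 = -233874/1595 + 304 = 251006/1595 ≈ 157.37)
((-269003 + 419321)/(Y + (196 + 54)²))/(-68078) = ((-269003 + 419321)/(251006/1595 + (196 + 54)²))/(-68078) = (150318/(251006/1595 + 250²))*(-1/68078) = (150318/(251006/1595 + 62500))*(-1/68078) = (150318/(99938506/1595))*(-1/68078) = (150318*(1595/99938506))*(-1/68078) = (119878605/49969253)*(-1/68078) = -119878605/3401806805734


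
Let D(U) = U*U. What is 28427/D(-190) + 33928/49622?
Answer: 1317702697/895677100 ≈ 1.4712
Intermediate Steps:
D(U) = U²
28427/D(-190) + 33928/49622 = 28427/((-190)²) + 33928/49622 = 28427/36100 + 33928*(1/49622) = 28427*(1/36100) + 16964/24811 = 28427/36100 + 16964/24811 = 1317702697/895677100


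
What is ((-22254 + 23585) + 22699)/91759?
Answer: 270/1031 ≈ 0.26188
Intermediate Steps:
((-22254 + 23585) + 22699)/91759 = (1331 + 22699)*(1/91759) = 24030*(1/91759) = 270/1031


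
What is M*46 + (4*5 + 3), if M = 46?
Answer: 2139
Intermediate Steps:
M*46 + (4*5 + 3) = 46*46 + (4*5 + 3) = 2116 + (20 + 3) = 2116 + 23 = 2139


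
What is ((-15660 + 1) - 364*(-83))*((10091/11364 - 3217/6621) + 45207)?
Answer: 5500148095230327/8360116 ≈ 6.5790e+8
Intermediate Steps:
((-15660 + 1) - 364*(-83))*((10091/11364 - 3217/6621) + 45207) = (-15659 + 30212)*((10091*(1/11364) - 3217*1/6621) + 45207) = 14553*((10091/11364 - 3217/6621) + 45207) = 14553*(10084841/25080348 + 45207) = 14553*(1133817376877/25080348) = 5500148095230327/8360116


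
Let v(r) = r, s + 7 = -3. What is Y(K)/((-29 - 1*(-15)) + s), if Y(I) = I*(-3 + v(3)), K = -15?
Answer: 0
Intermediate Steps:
s = -10 (s = -7 - 3 = -10)
Y(I) = 0 (Y(I) = I*(-3 + 3) = I*0 = 0)
Y(K)/((-29 - 1*(-15)) + s) = 0/((-29 - 1*(-15)) - 10) = 0/((-29 + 15) - 10) = 0/(-14 - 10) = 0/(-24) = -1/24*0 = 0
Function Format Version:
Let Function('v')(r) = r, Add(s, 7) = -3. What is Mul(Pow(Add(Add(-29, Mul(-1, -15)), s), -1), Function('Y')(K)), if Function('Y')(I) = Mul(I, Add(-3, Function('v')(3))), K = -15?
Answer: 0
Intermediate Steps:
s = -10 (s = Add(-7, -3) = -10)
Function('Y')(I) = 0 (Function('Y')(I) = Mul(I, Add(-3, 3)) = Mul(I, 0) = 0)
Mul(Pow(Add(Add(-29, Mul(-1, -15)), s), -1), Function('Y')(K)) = Mul(Pow(Add(Add(-29, Mul(-1, -15)), -10), -1), 0) = Mul(Pow(Add(Add(-29, 15), -10), -1), 0) = Mul(Pow(Add(-14, -10), -1), 0) = Mul(Pow(-24, -1), 0) = Mul(Rational(-1, 24), 0) = 0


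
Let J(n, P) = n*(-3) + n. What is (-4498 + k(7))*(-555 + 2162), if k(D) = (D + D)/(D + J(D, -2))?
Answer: -7231500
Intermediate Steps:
J(n, P) = -2*n (J(n, P) = -3*n + n = -2*n)
k(D) = -2 (k(D) = (D + D)/(D - 2*D) = (2*D)/((-D)) = (2*D)*(-1/D) = -2)
(-4498 + k(7))*(-555 + 2162) = (-4498 - 2)*(-555 + 2162) = -4500*1607 = -7231500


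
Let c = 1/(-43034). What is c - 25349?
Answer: -1090868867/43034 ≈ -25349.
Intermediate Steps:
c = -1/43034 ≈ -2.3237e-5
c - 25349 = -1/43034 - 25349 = -1090868867/43034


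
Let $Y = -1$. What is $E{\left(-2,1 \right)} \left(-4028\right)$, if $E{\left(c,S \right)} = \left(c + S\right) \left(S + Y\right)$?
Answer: $0$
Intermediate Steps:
$E{\left(c,S \right)} = \left(-1 + S\right) \left(S + c\right)$ ($E{\left(c,S \right)} = \left(c + S\right) \left(S - 1\right) = \left(S + c\right) \left(-1 + S\right) = \left(-1 + S\right) \left(S + c\right)$)
$E{\left(-2,1 \right)} \left(-4028\right) = \left(1^{2} - 1 - -2 + 1 \left(-2\right)\right) \left(-4028\right) = \left(1 - 1 + 2 - 2\right) \left(-4028\right) = 0 \left(-4028\right) = 0$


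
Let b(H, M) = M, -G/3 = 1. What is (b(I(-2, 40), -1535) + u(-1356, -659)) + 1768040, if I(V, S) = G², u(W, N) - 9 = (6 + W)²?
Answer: 3589014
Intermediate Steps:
u(W, N) = 9 + (6 + W)²
G = -3 (G = -3*1 = -3)
I(V, S) = 9 (I(V, S) = (-3)² = 9)
(b(I(-2, 40), -1535) + u(-1356, -659)) + 1768040 = (-1535 + (9 + (6 - 1356)²)) + 1768040 = (-1535 + (9 + (-1350)²)) + 1768040 = (-1535 + (9 + 1822500)) + 1768040 = (-1535 + 1822509) + 1768040 = 1820974 + 1768040 = 3589014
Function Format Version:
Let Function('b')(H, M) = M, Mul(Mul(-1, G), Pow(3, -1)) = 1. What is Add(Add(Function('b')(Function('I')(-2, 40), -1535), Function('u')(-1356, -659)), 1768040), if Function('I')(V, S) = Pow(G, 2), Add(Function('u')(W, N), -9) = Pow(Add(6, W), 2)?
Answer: 3589014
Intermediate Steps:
Function('u')(W, N) = Add(9, Pow(Add(6, W), 2))
G = -3 (G = Mul(-3, 1) = -3)
Function('I')(V, S) = 9 (Function('I')(V, S) = Pow(-3, 2) = 9)
Add(Add(Function('b')(Function('I')(-2, 40), -1535), Function('u')(-1356, -659)), 1768040) = Add(Add(-1535, Add(9, Pow(Add(6, -1356), 2))), 1768040) = Add(Add(-1535, Add(9, Pow(-1350, 2))), 1768040) = Add(Add(-1535, Add(9, 1822500)), 1768040) = Add(Add(-1535, 1822509), 1768040) = Add(1820974, 1768040) = 3589014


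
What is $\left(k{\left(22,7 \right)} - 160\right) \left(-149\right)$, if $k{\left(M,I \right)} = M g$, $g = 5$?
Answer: $7450$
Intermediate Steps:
$k{\left(M,I \right)} = 5 M$ ($k{\left(M,I \right)} = M 5 = 5 M$)
$\left(k{\left(22,7 \right)} - 160\right) \left(-149\right) = \left(5 \cdot 22 - 160\right) \left(-149\right) = \left(110 - 160\right) \left(-149\right) = \left(-50\right) \left(-149\right) = 7450$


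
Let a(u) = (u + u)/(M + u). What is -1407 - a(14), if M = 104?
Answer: -83027/59 ≈ -1407.2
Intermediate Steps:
a(u) = 2*u/(104 + u) (a(u) = (u + u)/(104 + u) = (2*u)/(104 + u) = 2*u/(104 + u))
-1407 - a(14) = -1407 - 2*14/(104 + 14) = -1407 - 2*14/118 = -1407 - 1*14/59 = -1407 - 14/59 = -83027/59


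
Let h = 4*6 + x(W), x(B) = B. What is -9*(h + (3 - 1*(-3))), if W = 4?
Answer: -306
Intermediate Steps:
h = 28 (h = 4*6 + 4 = 24 + 4 = 28)
-9*(h + (3 - 1*(-3))) = -9*(28 + (3 - 1*(-3))) = -9*(28 + (3 + 3)) = -9*(28 + 6) = -9*34 = -306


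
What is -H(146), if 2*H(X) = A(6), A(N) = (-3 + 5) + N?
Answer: -4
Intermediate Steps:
A(N) = 2 + N
H(X) = 4 (H(X) = (2 + 6)/2 = (½)*8 = 4)
-H(146) = -1*4 = -4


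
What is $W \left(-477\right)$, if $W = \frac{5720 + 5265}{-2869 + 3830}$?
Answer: $- \frac{5239845}{961} \approx -5452.5$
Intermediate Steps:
$W = \frac{10985}{961} \approx 11.431$
$W \left(-477\right) = \frac{10985}{961} \left(-477\right) = - \frac{5239845}{961}$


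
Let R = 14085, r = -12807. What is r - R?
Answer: -26892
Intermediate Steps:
r - R = -12807 - 1*14085 = -12807 - 14085 = -26892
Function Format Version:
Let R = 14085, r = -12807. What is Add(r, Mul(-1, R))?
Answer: -26892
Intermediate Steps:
Add(r, Mul(-1, R)) = Add(-12807, Mul(-1, 14085)) = Add(-12807, -14085) = -26892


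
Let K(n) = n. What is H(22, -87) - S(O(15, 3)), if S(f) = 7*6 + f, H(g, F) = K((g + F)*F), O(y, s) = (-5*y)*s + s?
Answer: 5835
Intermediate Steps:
O(y, s) = s - 5*s*y (O(y, s) = -5*s*y + s = s - 5*s*y)
H(g, F) = F*(F + g) (H(g, F) = (g + F)*F = (F + g)*F = F*(F + g))
S(f) = 42 + f
H(22, -87) - S(O(15, 3)) = -87*(-87 + 22) - (42 + 3*(1 - 5*15)) = -87*(-65) - (42 + 3*(1 - 75)) = 5655 - (42 + 3*(-74)) = 5655 - (42 - 222) = 5655 - 1*(-180) = 5655 + 180 = 5835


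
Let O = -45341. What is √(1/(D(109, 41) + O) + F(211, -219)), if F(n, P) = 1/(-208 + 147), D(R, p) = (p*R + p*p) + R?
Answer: I*√93316990286/2384002 ≈ 0.12814*I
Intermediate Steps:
D(R, p) = R + p² + R*p (D(R, p) = (R*p + p²) + R = (p² + R*p) + R = R + p² + R*p)
F(n, P) = -1/61 (F(n, P) = 1/(-61) = -1/61)
√(1/(D(109, 41) + O) + F(211, -219)) = √(1/((109 + 41² + 109*41) - 45341) - 1/61) = √(1/((109 + 1681 + 4469) - 45341) - 1/61) = √(1/(6259 - 45341) - 1/61) = √(1/(-39082) - 1/61) = √(-1/39082 - 1/61) = √(-39143/2384002) = I*√93316990286/2384002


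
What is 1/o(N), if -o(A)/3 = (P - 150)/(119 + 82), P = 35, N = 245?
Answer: 67/115 ≈ 0.58261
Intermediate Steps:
o(A) = 115/67 (o(A) = -3*(35 - 150)/(119 + 82) = -(-345)/201 = -3*(-115/201) = 115/67)
1/o(N) = 1/(115/67) = 67/115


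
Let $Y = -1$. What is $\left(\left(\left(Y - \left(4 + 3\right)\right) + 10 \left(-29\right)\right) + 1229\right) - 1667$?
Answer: $-736$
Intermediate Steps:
$\left(\left(\left(Y - \left(4 + 3\right)\right) + 10 \left(-29\right)\right) + 1229\right) - 1667 = \left(\left(\left(-1 - \left(4 + 3\right)\right) + 10 \left(-29\right)\right) + 1229\right) - 1667 = \left(\left(\left(-1 - 7\right) - 290\right) + 1229\right) - 1667 = \left(\left(-8 - 290\right) + 1229\right) - 1667 = \left(-298 + 1229\right) - 1667 = 931 - 1667 = -736$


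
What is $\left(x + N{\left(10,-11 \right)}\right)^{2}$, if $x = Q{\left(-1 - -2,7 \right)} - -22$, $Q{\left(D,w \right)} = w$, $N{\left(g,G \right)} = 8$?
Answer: $1369$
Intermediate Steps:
$x = 29$ ($x = 7 - -22 = 7 + 22 = 29$)
$\left(x + N{\left(10,-11 \right)}\right)^{2} = \left(29 + 8\right)^{2} = 37^{2} = 1369$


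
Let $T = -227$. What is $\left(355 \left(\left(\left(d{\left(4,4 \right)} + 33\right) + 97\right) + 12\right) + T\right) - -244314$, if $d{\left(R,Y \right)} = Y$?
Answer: $295917$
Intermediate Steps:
$\left(355 \left(\left(\left(d{\left(4,4 \right)} + 33\right) + 97\right) + 12\right) + T\right) - -244314 = \left(355 \left(\left(\left(4 + 33\right) + 97\right) + 12\right) - 227\right) - -244314 = \left(355 \left(\left(37 + 97\right) + 12\right) - 227\right) + 244314 = \left(355 \left(134 + 12\right) - 227\right) + 244314 = \left(355 \cdot 146 - 227\right) + 244314 = \left(51830 - 227\right) + 244314 = 51603 + 244314 = 295917$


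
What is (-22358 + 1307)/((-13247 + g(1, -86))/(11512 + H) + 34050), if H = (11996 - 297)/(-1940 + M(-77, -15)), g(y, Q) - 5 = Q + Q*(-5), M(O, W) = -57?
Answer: -483704931015/782367140944 ≈ -0.61826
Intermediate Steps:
g(y, Q) = 5 - 4*Q (g(y, Q) = 5 + (Q + Q*(-5)) = 5 + (Q - 5*Q) = 5 - 4*Q)
H = -11699/1997 (H = (11996 - 297)/(-1940 - 57) = 11699/(-1997) = 11699*(-1/1997) = -11699/1997 ≈ -5.8583)
(-22358 + 1307)/((-13247 + g(1, -86))/(11512 + H) + 34050) = (-22358 + 1307)/((-13247 + (5 - 4*(-86)))/(11512 - 11699/1997) + 34050) = -21051/((-13247 + (5 + 344))/(22977765/1997) + 34050) = -21051/((-13247 + 349)*(1997/22977765) + 34050) = -21051/(-12898*1997/22977765 + 34050) = -21051/(-25757306/22977765 + 34050) = -21051/782367140944/22977765 = -21051*22977765/782367140944 = -483704931015/782367140944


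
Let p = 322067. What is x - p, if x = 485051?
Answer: 162984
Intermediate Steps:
x - p = 485051 - 1*322067 = 485051 - 322067 = 162984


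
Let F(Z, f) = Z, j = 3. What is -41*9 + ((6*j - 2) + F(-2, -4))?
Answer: -355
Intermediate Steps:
-41*9 + ((6*j - 2) + F(-2, -4)) = -41*9 + ((6*3 - 2) - 2) = -369 + ((18 - 2) - 2) = -369 + (16 - 2) = -369 + 14 = -355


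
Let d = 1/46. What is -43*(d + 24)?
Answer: -47515/46 ≈ -1032.9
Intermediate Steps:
d = 1/46 ≈ 0.021739
-43*(d + 24) = -43*(1/46 + 24) = -43*1105/46 = -47515/46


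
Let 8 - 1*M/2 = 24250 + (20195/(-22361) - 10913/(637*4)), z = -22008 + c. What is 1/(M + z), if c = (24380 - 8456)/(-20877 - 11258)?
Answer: -130779873770/9217643192211323 ≈ -1.4188e-5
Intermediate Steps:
c = -15924/32135 (c = 15924/(-32135) = 15924*(-1/32135) = -15924/32135 ≈ -0.49553)
z = -707243004/32135 (z = -22008 - 15924/32135 = -707243004/32135 ≈ -22009.)
M = -197273219989/4069702 (M = 16 - 2*(24250 + (20195/(-22361) - 10913/(637*4))) = 16 - 2*(24250 + (20195*(-1/22361) - 10913/2548)) = 16 - 2*(24250 + (-20195/22361 - 10913*1/2548)) = 16 - 2*(24250 + (-20195/22361 - 1559/364)) = 16 - 2*(24250 - 42211779/8139404) = 16 - 2*197338335221/8139404 = 16 - 197338335221/4069702 = -197273219989/4069702 ≈ -48474.)
1/(M + z) = 1/(-197273219989/4069702 - 707243004/32135) = 1/(-9217643192211323/130779873770) = -130779873770/9217643192211323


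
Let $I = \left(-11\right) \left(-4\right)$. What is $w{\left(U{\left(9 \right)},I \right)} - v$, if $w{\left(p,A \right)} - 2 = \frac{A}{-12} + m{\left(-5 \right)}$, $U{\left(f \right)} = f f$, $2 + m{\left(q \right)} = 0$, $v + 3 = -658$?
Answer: $\frac{1972}{3} \approx 657.33$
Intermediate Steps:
$v = -661$ ($v = -3 - 658 = -661$)
$m{\left(q \right)} = -2$ ($m{\left(q \right)} = -2 + 0 = -2$)
$I = 44$
$U{\left(f \right)} = f^{2}$
$w{\left(p,A \right)} = - \frac{A}{12}$ ($w{\left(p,A \right)} = 2 + \left(\frac{A}{-12} - 2\right) = 2 + \left(A \left(- \frac{1}{12}\right) - 2\right) = 2 - \left(2 + \frac{A}{12}\right) = - \frac{A}{12}$)
$w{\left(U{\left(9 \right)},I \right)} - v = \left(- \frac{1}{12}\right) 44 - -661 = - \frac{11}{3} + 661 = \frac{1972}{3}$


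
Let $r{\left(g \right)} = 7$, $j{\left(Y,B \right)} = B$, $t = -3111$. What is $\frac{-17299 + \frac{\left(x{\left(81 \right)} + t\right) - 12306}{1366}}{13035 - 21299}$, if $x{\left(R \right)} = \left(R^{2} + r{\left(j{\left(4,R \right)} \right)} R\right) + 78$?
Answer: $\frac{23638645}{11288624} \approx 2.094$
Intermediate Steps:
$x{\left(R \right)} = 78 + R^{2} + 7 R$ ($x{\left(R \right)} = \left(R^{2} + 7 R\right) + 78 = 78 + R^{2} + 7 R$)
$\frac{-17299 + \frac{\left(x{\left(81 \right)} + t\right) - 12306}{1366}}{13035 - 21299} = \frac{-17299 + \frac{\left(\left(78 + 81^{2} + 7 \cdot 81\right) - 3111\right) - 12306}{1366}}{13035 - 21299} = \frac{-17299 + \left(\left(\left(78 + 6561 + 567\right) - 3111\right) - 12306\right) \frac{1}{1366}}{-8264} = \left(-17299 + \left(\left(7206 - 3111\right) - 12306\right) \frac{1}{1366}\right) \left(- \frac{1}{8264}\right) = \left(-17299 + \left(4095 - 12306\right) \frac{1}{1366}\right) \left(- \frac{1}{8264}\right) = \left(-17299 - \frac{8211}{1366}\right) \left(- \frac{1}{8264}\right) = \left(- \frac{23638645}{1366}\right) \left(- \frac{1}{8264}\right) = \frac{23638645}{11288624}$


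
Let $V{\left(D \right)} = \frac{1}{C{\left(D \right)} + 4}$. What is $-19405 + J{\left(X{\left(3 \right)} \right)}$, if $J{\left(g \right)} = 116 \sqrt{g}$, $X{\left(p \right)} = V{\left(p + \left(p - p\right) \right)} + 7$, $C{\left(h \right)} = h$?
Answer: $-19405 + \frac{580 \sqrt{14}}{7} \approx -19095.0$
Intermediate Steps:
$V{\left(D \right)} = \frac{1}{4 + D}$ ($V{\left(D \right)} = \frac{1}{D + 4} = \frac{1}{4 + D}$)
$X{\left(p \right)} = 7 + \frac{1}{4 + p}$ ($X{\left(p \right)} = \frac{1}{4 + \left(p + \left(p - p\right)\right)} + 7 = \frac{1}{4 + \left(p + 0\right)} + 7 = \frac{1}{4 + p} + 7 = 7 + \frac{1}{4 + p}$)
$-19405 + J{\left(X{\left(3 \right)} \right)} = -19405 + 116 \sqrt{\frac{29 + 7 \cdot 3}{4 + 3}} = -19405 + 116 \sqrt{\frac{29 + 21}{7}} = -19405 + 116 \sqrt{\frac{1}{7} \cdot 50} = -19405 + 116 \sqrt{\frac{50}{7}} = -19405 + 116 \frac{5 \sqrt{14}}{7} = -19405 + \frac{580 \sqrt{14}}{7}$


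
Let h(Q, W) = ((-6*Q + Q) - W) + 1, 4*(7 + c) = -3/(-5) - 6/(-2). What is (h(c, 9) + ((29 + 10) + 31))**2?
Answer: 34225/4 ≈ 8556.3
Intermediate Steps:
c = -61/10 (c = -7 + (-3/(-5) - 6/(-2))/4 = -7 + (-3*(-1/5) - 6*(-1/2))/4 = -7 + (3/5 + 3)/4 = -7 + (1/4)*(18/5) = -7 + 9/10 = -61/10 ≈ -6.1000)
h(Q, W) = 1 - W - 5*Q (h(Q, W) = (-5*Q - W) + 1 = (-W - 5*Q) + 1 = 1 - W - 5*Q)
(h(c, 9) + ((29 + 10) + 31))**2 = ((1 - 1*9 - 5*(-61/10)) + ((29 + 10) + 31))**2 = ((1 - 9 + 61/2) + (39 + 31))**2 = (45/2 + 70)**2 = (185/2)**2 = 34225/4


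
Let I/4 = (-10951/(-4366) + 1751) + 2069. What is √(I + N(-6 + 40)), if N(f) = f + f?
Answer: √73188537238/2183 ≈ 123.93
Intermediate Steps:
N(f) = 2*f
I = 33378142/2183 (I = 4*((-10951/(-4366) + 1751) + 2069) = 4*((-10951*(-1/4366) + 1751) + 2069) = 4*((10951/4366 + 1751) + 2069) = 4*(7655817/4366 + 2069) = 4*(16689071/4366) = 33378142/2183 ≈ 15290.)
√(I + N(-6 + 40)) = √(33378142/2183 + 2*(-6 + 40)) = √(33378142/2183 + 2*34) = √(33378142/2183 + 68) = √(33526586/2183) = √73188537238/2183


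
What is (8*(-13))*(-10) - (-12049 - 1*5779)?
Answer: 18868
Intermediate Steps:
(8*(-13))*(-10) - (-12049 - 1*5779) = -104*(-10) - (-12049 - 5779) = 1040 - 1*(-17828) = 1040 + 17828 = 18868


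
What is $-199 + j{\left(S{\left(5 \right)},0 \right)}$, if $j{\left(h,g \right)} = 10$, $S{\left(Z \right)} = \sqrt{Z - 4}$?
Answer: $-189$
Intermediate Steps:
$S{\left(Z \right)} = \sqrt{-4 + Z}$
$-199 + j{\left(S{\left(5 \right)},0 \right)} = -199 + 10 = -189$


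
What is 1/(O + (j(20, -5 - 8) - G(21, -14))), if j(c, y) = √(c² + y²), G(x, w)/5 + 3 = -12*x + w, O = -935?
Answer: 410/167531 - √569/167531 ≈ 0.0023049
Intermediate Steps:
G(x, w) = -15 - 60*x + 5*w (G(x, w) = -15 + 5*(-12*x + w) = -15 + 5*(w - 12*x) = -15 + (-60*x + 5*w) = -15 - 60*x + 5*w)
1/(O + (j(20, -5 - 8) - G(21, -14))) = 1/(-935 + (√(20² + (-5 - 8)²) - (-15 - 60*21 + 5*(-14)))) = 1/(-935 + (√(400 + (-13)²) - (-15 - 1260 - 70))) = 1/(-935 + (√(400 + 169) - 1*(-1345))) = 1/(-935 + (√569 + 1345)) = 1/(-935 + (1345 + √569)) = 1/(410 + √569)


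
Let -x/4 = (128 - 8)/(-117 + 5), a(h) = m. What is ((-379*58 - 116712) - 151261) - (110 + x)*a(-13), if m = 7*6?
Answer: -294755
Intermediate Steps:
m = 42
a(h) = 42
x = 30/7 (x = -4*(128 - 8)/(-117 + 5) = -480/(-112) = -480*(-1)/112 = -4*(-15/14) = 30/7 ≈ 4.2857)
((-379*58 - 116712) - 151261) - (110 + x)*a(-13) = ((-379*58 - 116712) - 151261) - (110 + 30/7)*42 = ((-21982 - 116712) - 151261) - 800*42/7 = (-138694 - 151261) - 1*4800 = -289955 - 4800 = -294755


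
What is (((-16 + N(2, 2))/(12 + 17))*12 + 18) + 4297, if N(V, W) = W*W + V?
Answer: 125015/29 ≈ 4310.9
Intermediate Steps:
N(V, W) = V + W² (N(V, W) = W² + V = V + W²)
(((-16 + N(2, 2))/(12 + 17))*12 + 18) + 4297 = (((-16 + (2 + 2²))/(12 + 17))*12 + 18) + 4297 = (((-16 + (2 + 4))/29)*12 + 18) + 4297 = (((-16 + 6)*(1/29))*12 + 18) + 4297 = (-10*1/29*12 + 18) + 4297 = (-10/29*12 + 18) + 4297 = (-120/29 + 18) + 4297 = 402/29 + 4297 = 125015/29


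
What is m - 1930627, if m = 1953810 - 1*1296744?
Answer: -1273561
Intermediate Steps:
m = 657066 (m = 1953810 - 1296744 = 657066)
m - 1930627 = 657066 - 1930627 = -1273561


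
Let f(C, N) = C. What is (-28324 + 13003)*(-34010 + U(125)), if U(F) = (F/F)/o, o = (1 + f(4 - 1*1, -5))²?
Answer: 8337060039/16 ≈ 5.2107e+8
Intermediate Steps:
o = 16 (o = (1 + (4 - 1*1))² = (1 + (4 - 1))² = (1 + 3)² = 4² = 16)
U(F) = 1/16 (U(F) = (F/F)/16 = 1*(1/16) = 1/16)
(-28324 + 13003)*(-34010 + U(125)) = (-28324 + 13003)*(-34010 + 1/16) = -15321*(-544159/16) = 8337060039/16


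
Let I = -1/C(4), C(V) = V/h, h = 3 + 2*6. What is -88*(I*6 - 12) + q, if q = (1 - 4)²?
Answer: 3045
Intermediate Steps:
h = 15 (h = 3 + 12 = 15)
C(V) = V/15
I = -15/4 (I = -1/((1/15)*4) = -1/4/15 = -1*15/4 = -15/4 ≈ -3.7500)
q = 9 (q = (-3)² = 9)
-88*(I*6 - 12) + q = -88*(-15/4*6 - 12) + 9 = -88*(-45/2 - 12) + 9 = -88*(-69/2) + 9 = 3036 + 9 = 3045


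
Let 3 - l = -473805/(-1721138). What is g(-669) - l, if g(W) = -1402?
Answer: -2417725085/1721138 ≈ -1404.7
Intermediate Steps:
l = 4689609/1721138 (l = 3 - (-473805)/(-1721138) = 3 - (-473805)*(-1)/1721138 = 3 - 1*473805/1721138 = 3 - 473805/1721138 = 4689609/1721138 ≈ 2.7247)
g(-669) - l = -1402 - 1*4689609/1721138 = -1402 - 4689609/1721138 = -2417725085/1721138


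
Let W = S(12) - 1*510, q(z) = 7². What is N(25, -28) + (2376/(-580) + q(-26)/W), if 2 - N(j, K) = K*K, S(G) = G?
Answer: -56771137/72210 ≈ -786.20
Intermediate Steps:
q(z) = 49
W = -498 (W = 12 - 1*510 = 12 - 510 = -498)
N(j, K) = 2 - K² (N(j, K) = 2 - K*K = 2 - K²)
N(25, -28) + (2376/(-580) + q(-26)/W) = (2 - 1*(-28)²) + (2376/(-580) + 49/(-498)) = (2 - 1*784) + (2376*(-1/580) + 49*(-1/498)) = (2 - 784) + (-594/145 - 49/498) = -782 - 302917/72210 = -56771137/72210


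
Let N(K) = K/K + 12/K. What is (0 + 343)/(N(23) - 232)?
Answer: -7889/5301 ≈ -1.4882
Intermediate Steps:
N(K) = 1 + 12/K
(0 + 343)/(N(23) - 232) = (0 + 343)/((12 + 23)/23 - 232) = 343/((1/23)*35 - 232) = 343/(35/23 - 232) = 343/(-5301/23) = 343*(-23/5301) = -7889/5301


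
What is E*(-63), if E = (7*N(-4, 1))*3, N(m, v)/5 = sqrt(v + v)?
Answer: -6615*sqrt(2) ≈ -9355.0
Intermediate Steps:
N(m, v) = 5*sqrt(2)*sqrt(v) (N(m, v) = 5*sqrt(v + v) = 5*sqrt(2*v) = 5*(sqrt(2)*sqrt(v)) = 5*sqrt(2)*sqrt(v))
E = 105*sqrt(2) (E = (7*(5*sqrt(2)*sqrt(1)))*3 = (7*(5*sqrt(2)*1))*3 = (7*(5*sqrt(2)))*3 = (35*sqrt(2))*3 = 105*sqrt(2) ≈ 148.49)
E*(-63) = (105*sqrt(2))*(-63) = -6615*sqrt(2)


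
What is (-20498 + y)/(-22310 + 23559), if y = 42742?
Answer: 22244/1249 ≈ 17.809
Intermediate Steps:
(-20498 + y)/(-22310 + 23559) = (-20498 + 42742)/(-22310 + 23559) = 22244/1249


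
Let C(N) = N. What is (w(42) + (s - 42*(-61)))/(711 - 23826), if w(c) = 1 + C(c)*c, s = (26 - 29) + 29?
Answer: -1451/7705 ≈ -0.18832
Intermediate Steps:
s = 26 (s = -3 + 29 = 26)
w(c) = 1 + c**2 (w(c) = 1 + c*c = 1 + c**2)
(w(42) + (s - 42*(-61)))/(711 - 23826) = ((1 + 42**2) + (26 - 42*(-61)))/(711 - 23826) = ((1 + 1764) + (26 + 2562))/(-23115) = (1765 + 2588)*(-1/23115) = 4353*(-1/23115) = -1451/7705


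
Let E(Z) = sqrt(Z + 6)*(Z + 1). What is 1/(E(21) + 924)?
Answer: 7/6369 - sqrt(3)/12738 ≈ 0.00096310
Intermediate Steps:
E(Z) = sqrt(6 + Z)*(1 + Z)
1/(E(21) + 924) = 1/(sqrt(6 + 21)*(1 + 21) + 924) = 1/(sqrt(27)*22 + 924) = 1/((3*sqrt(3))*22 + 924) = 1/(66*sqrt(3) + 924) = 1/(924 + 66*sqrt(3))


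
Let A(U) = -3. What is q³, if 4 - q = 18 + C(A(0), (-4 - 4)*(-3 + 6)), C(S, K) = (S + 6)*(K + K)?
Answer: 2197000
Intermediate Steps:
C(S, K) = 2*K*(6 + S) (C(S, K) = (6 + S)*(2*K) = 2*K*(6 + S))
q = 130 (q = 4 - (18 + 2*((-4 - 4)*(-3 + 6))*(6 - 3)) = 4 - (18 + 2*(-8*3)*3) = 4 - (18 + 2*(-24)*3) = 4 - (18 - 144) = 4 - 1*(-126) = 4 + 126 = 130)
q³ = 130³ = 2197000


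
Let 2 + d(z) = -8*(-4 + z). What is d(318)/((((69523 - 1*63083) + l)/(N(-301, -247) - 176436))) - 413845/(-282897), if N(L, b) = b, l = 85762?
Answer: 20949274538884/4347278199 ≈ 4818.9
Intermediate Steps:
d(z) = 30 - 8*z (d(z) = -2 - 8*(-4 + z) = -2 + (32 - 8*z) = 30 - 8*z)
d(318)/((((69523 - 1*63083) + l)/(N(-301, -247) - 176436))) - 413845/(-282897) = (30 - 8*318)/((((69523 - 1*63083) + 85762)/(-247 - 176436))) - 413845/(-282897) = (30 - 2544)/((((69523 - 63083) + 85762)/(-176683))) - 413845*(-1/282897) = -2514*(-176683/(6440 + 85762)) + 413845/282897 = -2514/(92202*(-1/176683)) + 413845/282897 = -2514/(-92202/176683) + 413845/282897 = -2514*(-176683/92202) + 413845/282897 = 74030177/15367 + 413845/282897 = 20949274538884/4347278199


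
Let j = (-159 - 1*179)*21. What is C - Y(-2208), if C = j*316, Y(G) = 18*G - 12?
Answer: -2203212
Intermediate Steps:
Y(G) = -12 + 18*G
j = -7098 (j = (-159 - 179)*21 = -338*21 = -7098)
C = -2242968 (C = -7098*316 = -2242968)
C - Y(-2208) = -2242968 - (-12 + 18*(-2208)) = -2242968 - (-12 - 39744) = -2242968 - 1*(-39756) = -2242968 + 39756 = -2203212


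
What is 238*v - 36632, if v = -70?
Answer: -53292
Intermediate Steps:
238*v - 36632 = 238*(-70) - 36632 = -16660 - 36632 = -53292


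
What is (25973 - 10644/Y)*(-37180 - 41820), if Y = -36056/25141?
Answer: -11890322508500/4507 ≈ -2.6382e+9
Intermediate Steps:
Y = -36056/25141 (Y = -36056*1/25141 = -36056/25141 ≈ -1.4342)
(25973 - 10644/Y)*(-37180 - 41820) = (25973 - 10644/(-36056/25141))*(-37180 - 41820) = (25973 - 10644*(-25141/36056))*(-79000) = (25973 + 66900201/9014)*(-79000) = (301020823/9014)*(-79000) = -11890322508500/4507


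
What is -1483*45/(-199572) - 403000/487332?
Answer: -3992117915/8104818492 ≈ -0.49256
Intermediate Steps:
-1483*45/(-199572) - 403000/487332 = -66735*(-1/199572) - 403000*1/487332 = 22245/66524 - 100750/121833 = -3992117915/8104818492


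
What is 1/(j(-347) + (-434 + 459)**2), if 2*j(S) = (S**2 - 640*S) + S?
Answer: 1/171696 ≈ 5.8242e-6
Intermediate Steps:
j(S) = S**2/2 - 639*S/2 (j(S) = ((S**2 - 640*S) + S)/2 = (S**2 - 639*S)/2 = S**2/2 - 639*S/2)
1/(j(-347) + (-434 + 459)**2) = 1/((1/2)*(-347)*(-639 - 347) + (-434 + 459)**2) = 1/((1/2)*(-347)*(-986) + 25**2) = 1/(171071 + 625) = 1/171696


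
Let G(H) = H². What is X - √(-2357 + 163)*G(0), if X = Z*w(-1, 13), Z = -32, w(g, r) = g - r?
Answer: 448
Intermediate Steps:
X = 448 (X = -32*(-1 - 1*13) = -32*(-1 - 13) = -32*(-14) = 448)
X - √(-2357 + 163)*G(0) = 448 - √(-2357 + 163)*0² = 448 - √(-2194)*0 = 448 - I*√2194*0 = 448 - 1*0 = 448 + 0 = 448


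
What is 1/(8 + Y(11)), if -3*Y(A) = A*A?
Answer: -3/97 ≈ -0.030928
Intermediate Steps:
Y(A) = -A²/3 (Y(A) = -A*A/3 = -A²/3)
1/(8 + Y(11)) = 1/(8 - ⅓*11²) = 1/(8 - ⅓*121) = 1/(8 - 121/3) = 1/(-97/3) = -3/97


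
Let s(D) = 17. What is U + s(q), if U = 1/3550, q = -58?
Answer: 60351/3550 ≈ 17.000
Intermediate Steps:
U = 1/3550 ≈ 0.00028169
U + s(q) = 1/3550 + 17 = 60351/3550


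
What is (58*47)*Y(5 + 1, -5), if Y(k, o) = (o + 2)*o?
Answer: 40890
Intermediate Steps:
Y(k, o) = o*(2 + o) (Y(k, o) = (2 + o)*o = o*(2 + o))
(58*47)*Y(5 + 1, -5) = (58*47)*(-5*(2 - 5)) = 2726*(-5*(-3)) = 2726*15 = 40890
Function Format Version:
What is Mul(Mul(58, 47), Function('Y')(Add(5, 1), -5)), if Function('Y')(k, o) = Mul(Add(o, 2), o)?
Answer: 40890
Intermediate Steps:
Function('Y')(k, o) = Mul(o, Add(2, o)) (Function('Y')(k, o) = Mul(Add(2, o), o) = Mul(o, Add(2, o)))
Mul(Mul(58, 47), Function('Y')(Add(5, 1), -5)) = Mul(Mul(58, 47), Mul(-5, Add(2, -5))) = Mul(2726, Mul(-5, -3)) = Mul(2726, 15) = 40890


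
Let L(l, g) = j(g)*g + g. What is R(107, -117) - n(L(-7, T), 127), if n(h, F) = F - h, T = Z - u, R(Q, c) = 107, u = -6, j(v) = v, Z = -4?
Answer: -14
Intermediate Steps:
T = 2 (T = -4 - 1*(-6) = -4 + 6 = 2)
L(l, g) = g + g² (L(l, g) = g*g + g = g² + g = g + g²)
R(107, -117) - n(L(-7, T), 127) = 107 - (127 - 2*(1 + 2)) = 107 - (127 - 2*3) = 107 - (127 - 1*6) = 107 - (127 - 6) = 107 - 1*121 = 107 - 121 = -14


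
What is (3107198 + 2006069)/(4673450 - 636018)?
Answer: 5113267/4037432 ≈ 1.2665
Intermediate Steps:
(3107198 + 2006069)/(4673450 - 636018) = 5113267/4037432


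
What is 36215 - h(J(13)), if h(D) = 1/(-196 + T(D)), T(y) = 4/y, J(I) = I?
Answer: 92130973/2544 ≈ 36215.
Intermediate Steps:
h(D) = 1/(-196 + 4/D)
36215 - h(J(13)) = 36215 - (-1)*13/(-4 + 196*13) = 36215 - (-1)*13/(-4 + 2548) = 36215 - (-1)*13/2544 = 36215 - 1*(-13/2544) = 36215 + 13/2544 = 92130973/2544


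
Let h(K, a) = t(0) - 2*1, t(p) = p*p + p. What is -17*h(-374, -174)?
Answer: 34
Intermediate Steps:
t(p) = p + p**2 (t(p) = p**2 + p = p + p**2)
h(K, a) = -2 (h(K, a) = 0*(1 + 0) - 2*1 = 0*1 - 2 = 0 - 2 = -2)
-17*h(-374, -174) = -17*(-2) = 34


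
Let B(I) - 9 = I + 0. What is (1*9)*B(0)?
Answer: 81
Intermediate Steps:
B(I) = 9 + I (B(I) = 9 + (I + 0) = 9 + I)
(1*9)*B(0) = (1*9)*(9 + 0) = 9*9 = 81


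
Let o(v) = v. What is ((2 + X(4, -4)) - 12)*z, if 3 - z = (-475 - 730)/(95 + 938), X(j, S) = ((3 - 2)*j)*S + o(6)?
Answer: -86080/1033 ≈ -83.330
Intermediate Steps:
X(j, S) = 6 + S*j (X(j, S) = ((3 - 2)*j)*S + 6 = (1*j)*S + 6 = j*S + 6 = S*j + 6 = 6 + S*j)
z = 4304/1033 (z = 3 - (-475 - 730)/(95 + 938) = 3 - (-1205)/1033 = 3 - 1*(-1205/1033) = 3 + 1205/1033 = 4304/1033 ≈ 4.1665)
((2 + X(4, -4)) - 12)*z = ((2 + (6 - 4*4)) - 12)*(4304/1033) = ((2 + (6 - 16)) - 12)*(4304/1033) = ((2 - 10) - 12)*(4304/1033) = (-8 - 12)*(4304/1033) = -20*4304/1033 = -86080/1033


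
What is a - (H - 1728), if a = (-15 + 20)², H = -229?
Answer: 1982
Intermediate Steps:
a = 25 (a = 5² = 25)
a - (H - 1728) = 25 - (-229 - 1728) = 25 - 1*(-1957) = 25 + 1957 = 1982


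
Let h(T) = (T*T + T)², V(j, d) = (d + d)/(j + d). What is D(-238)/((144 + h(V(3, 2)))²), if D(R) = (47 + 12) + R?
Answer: -69921875/8334959616 ≈ -0.0083890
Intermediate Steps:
V(j, d) = 2*d/(d + j) (V(j, d) = (2*d)/(d + j) = 2*d/(d + j))
h(T) = (T + T²)² (h(T) = (T² + T)² = (T + T²)²)
D(R) = 59 + R
D(-238)/((144 + h(V(3, 2)))²) = (59 - 238)/((144 + (2*2/(2 + 3))²*(1 + 2*2/(2 + 3))²)²) = -179/(144 + (2*2/5)²*(1 + 2*2/5)²)² = -179/(144 + (2*2*(⅕))²*(1 + 2*2*(⅕))²)² = -179/(144 + (⅘)²*(1 + ⅘)²)² = -179/(144 + 16*(9/5)²/25)² = -179/(144 + (16/25)*(81/25))² = -179/(144 + 1296/625)² = -179/((91296/625)²) = -179/8334959616/390625 = -179*390625/8334959616 = -69921875/8334959616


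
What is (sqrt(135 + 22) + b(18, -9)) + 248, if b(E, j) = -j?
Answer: 257 + sqrt(157) ≈ 269.53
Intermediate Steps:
(sqrt(135 + 22) + b(18, -9)) + 248 = (sqrt(135 + 22) - 1*(-9)) + 248 = (sqrt(157) + 9) + 248 = (9 + sqrt(157)) + 248 = 257 + sqrt(157)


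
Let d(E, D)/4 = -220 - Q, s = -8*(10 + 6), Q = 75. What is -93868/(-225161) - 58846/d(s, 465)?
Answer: 6680294223/132844990 ≈ 50.286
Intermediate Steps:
s = -128 (s = -8*16 = -128)
d(E, D) = -1180 (d(E, D) = 4*(-220 - 1*75) = 4*(-220 - 75) = 4*(-295) = -1180)
-93868/(-225161) - 58846/d(s, 465) = -93868/(-225161) - 58846/(-1180) = -93868*(-1/225161) - 58846*(-1/1180) = 93868/225161 + 29423/590 = 6680294223/132844990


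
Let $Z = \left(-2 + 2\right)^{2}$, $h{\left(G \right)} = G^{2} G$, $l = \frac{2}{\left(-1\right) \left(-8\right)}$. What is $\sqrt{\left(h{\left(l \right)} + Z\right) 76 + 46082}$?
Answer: $\frac{\sqrt{737331}}{4} \approx 214.67$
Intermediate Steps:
$l = \frac{1}{4}$ ($l = \frac{2}{8} = 2 \cdot \frac{1}{8} = \frac{1}{4} \approx 0.25$)
$h{\left(G \right)} = G^{3}$
$Z = 0$ ($Z = 0^{2} = 0$)
$\sqrt{\left(h{\left(l \right)} + Z\right) 76 + 46082} = \sqrt{\left(\left(\frac{1}{4}\right)^{3} + 0\right) 76 + 46082} = \sqrt{\left(\frac{1}{64} + 0\right) 76 + 46082} = \sqrt{\frac{1}{64} \cdot 76 + 46082} = \sqrt{\frac{19}{16} + 46082} = \sqrt{\frac{737331}{16}} = \frac{\sqrt{737331}}{4}$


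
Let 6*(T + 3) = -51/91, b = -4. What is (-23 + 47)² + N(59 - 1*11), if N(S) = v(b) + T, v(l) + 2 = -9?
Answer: 102267/182 ≈ 561.91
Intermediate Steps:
T = -563/182 (T = -3 + (-51/91)/6 = -3 + (-51*1/91)/6 = -3 + (⅙)*(-51/91) = -3 - 17/182 = -563/182 ≈ -3.0934)
v(l) = -11 (v(l) = -2 - 9 = -11)
N(S) = -2565/182 (N(S) = -11 - 563/182 = -2565/182)
(-23 + 47)² + N(59 - 1*11) = (-23 + 47)² - 2565/182 = 24² - 2565/182 = 576 - 2565/182 = 102267/182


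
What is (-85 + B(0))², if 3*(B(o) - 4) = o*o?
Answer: 6561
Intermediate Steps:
B(o) = 4 + o²/3 (B(o) = 4 + (o*o)/3 = 4 + o²/3)
(-85 + B(0))² = (-85 + (4 + (⅓)*0²))² = (-85 + (4 + (⅓)*0))² = (-85 + (4 + 0))² = (-85 + 4)² = (-81)² = 6561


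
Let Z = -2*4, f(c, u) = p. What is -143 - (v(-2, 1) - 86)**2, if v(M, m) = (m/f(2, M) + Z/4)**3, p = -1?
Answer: -12912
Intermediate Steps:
f(c, u) = -1
Z = -8
v(M, m) = (-2 - m)**3 (v(M, m) = (m/(-1) - 8/4)**3 = (m*(-1) - 8*1/4)**3 = (-m - 2)**3 = (-2 - m)**3)
-143 - (v(-2, 1) - 86)**2 = -143 - (-(2 + 1)**3 - 86)**2 = -143 - (-1*3**3 - 86)**2 = -143 - (-1*27 - 86)**2 = -143 - (-27 - 86)**2 = -143 - 1*(-113)**2 = -143 - 1*12769 = -143 - 12769 = -12912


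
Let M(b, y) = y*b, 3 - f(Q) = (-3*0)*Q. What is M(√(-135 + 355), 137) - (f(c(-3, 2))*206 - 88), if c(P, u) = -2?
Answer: -530 + 274*√55 ≈ 1502.0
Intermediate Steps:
f(Q) = 3 (f(Q) = 3 - (-3*0)*Q = 3 - 0*Q = 3 - 1*0 = 3 + 0 = 3)
M(b, y) = b*y
M(√(-135 + 355), 137) - (f(c(-3, 2))*206 - 88) = √(-135 + 355)*137 - (3*206 - 88) = √220*137 - (618 - 88) = (2*√55)*137 - 1*530 = 274*√55 - 530 = -530 + 274*√55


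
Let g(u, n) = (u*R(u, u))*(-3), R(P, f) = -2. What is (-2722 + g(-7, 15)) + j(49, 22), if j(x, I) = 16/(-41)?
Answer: -113340/41 ≈ -2764.4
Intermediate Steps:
j(x, I) = -16/41 (j(x, I) = 16*(-1/41) = -16/41)
g(u, n) = 6*u (g(u, n) = (u*(-2))*(-3) = -2*u*(-3) = 6*u)
(-2722 + g(-7, 15)) + j(49, 22) = (-2722 + 6*(-7)) - 16/41 = (-2722 - 42) - 16/41 = -2764 - 16/41 = -113340/41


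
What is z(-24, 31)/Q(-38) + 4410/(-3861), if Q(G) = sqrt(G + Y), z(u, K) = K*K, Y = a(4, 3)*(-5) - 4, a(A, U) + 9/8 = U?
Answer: -490/429 - 1922*I*sqrt(822)/411 ≈ -1.1422 - 134.07*I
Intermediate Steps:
a(A, U) = -9/8 + U
Y = -107/8 (Y = (-9/8 + 3)*(-5) - 4 = (15/8)*(-5) - 4 = -75/8 - 4 = -107/8 ≈ -13.375)
z(u, K) = K**2
Q(G) = sqrt(-107/8 + G) (Q(G) = sqrt(G - 107/8) = sqrt(-107/8 + G))
z(-24, 31)/Q(-38) + 4410/(-3861) = 31**2/((sqrt(-214 + 16*(-38))/4)) + 4410/(-3861) = 961/((sqrt(-214 - 608)/4)) + 4410*(-1/3861) = 961/((sqrt(-822)/4)) - 490/429 = 961/(((I*sqrt(822))/4)) - 490/429 = 961/((I*sqrt(822)/4)) - 490/429 = 961*(-2*I*sqrt(822)/411) - 490/429 = -1922*I*sqrt(822)/411 - 490/429 = -490/429 - 1922*I*sqrt(822)/411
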